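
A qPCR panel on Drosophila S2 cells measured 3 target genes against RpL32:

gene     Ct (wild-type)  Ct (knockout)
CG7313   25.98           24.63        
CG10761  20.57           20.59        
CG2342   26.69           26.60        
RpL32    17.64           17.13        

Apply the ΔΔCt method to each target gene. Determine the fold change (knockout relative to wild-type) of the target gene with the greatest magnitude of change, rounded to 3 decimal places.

1.790

CG7313: ΔΔCt = (24.63−17.13) − (25.98−17.64) = 7.50 − 8.34 = -0.84; fold change = 2^0.84 = 1.790
CG10761: ΔΔCt = (20.59−17.13) − (20.57−17.64) = 3.46 − 2.93 = 0.53; fold change = 2^-0.53 = 0.693
CG2342: ΔΔCt = (26.60−17.13) − (26.69−17.64) = 9.47 − 9.05 = 0.42; fold change = 2^-0.42 = 0.747
CG7313 has the largest |ΔΔCt| = 0.84.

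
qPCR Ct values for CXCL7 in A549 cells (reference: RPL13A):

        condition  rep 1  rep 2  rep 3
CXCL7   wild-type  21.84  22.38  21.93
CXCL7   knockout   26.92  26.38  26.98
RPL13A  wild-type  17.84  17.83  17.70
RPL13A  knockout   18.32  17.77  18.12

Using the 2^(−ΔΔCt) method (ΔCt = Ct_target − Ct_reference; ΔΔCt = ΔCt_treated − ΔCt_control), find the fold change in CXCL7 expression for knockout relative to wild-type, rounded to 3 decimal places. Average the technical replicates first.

0.046

Mean Ct: CXCL7 wild-type 22.050; CXCL7 knockout 26.760; RPL13A wild-type 17.790; RPL13A knockout 18.070
ΔCt(wild-type) = 22.050 − 17.790 = 4.260
ΔCt(knockout) = 26.760 − 18.070 = 8.690
ΔΔCt = 8.690 − 4.260 = 4.430
Fold change = 2^(−4.430) = 0.0464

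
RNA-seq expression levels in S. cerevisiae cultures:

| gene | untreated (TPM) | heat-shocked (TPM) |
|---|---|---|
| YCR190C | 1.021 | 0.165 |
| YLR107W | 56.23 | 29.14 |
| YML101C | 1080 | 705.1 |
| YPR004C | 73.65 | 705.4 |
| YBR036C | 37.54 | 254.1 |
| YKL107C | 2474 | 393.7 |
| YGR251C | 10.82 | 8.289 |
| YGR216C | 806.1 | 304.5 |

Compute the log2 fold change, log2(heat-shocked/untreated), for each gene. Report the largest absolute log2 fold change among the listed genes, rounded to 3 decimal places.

log2(0.165/1.021) = -2.629  (YCR190C)
log2(29.14/56.23) = -0.948  (YLR107W)
log2(705.1/1080) = -0.615  (YML101C)
log2(705.4/73.65) = 3.260  (YPR004C)
log2(254.1/37.54) = 2.759  (YBR036C)
log2(393.7/2474) = -2.652  (YKL107C)
log2(8.289/10.82) = -0.384  (YGR251C)
log2(304.5/806.1) = -1.405  (YGR216C)
The largest magnitude belongs to YPR004C.

3.260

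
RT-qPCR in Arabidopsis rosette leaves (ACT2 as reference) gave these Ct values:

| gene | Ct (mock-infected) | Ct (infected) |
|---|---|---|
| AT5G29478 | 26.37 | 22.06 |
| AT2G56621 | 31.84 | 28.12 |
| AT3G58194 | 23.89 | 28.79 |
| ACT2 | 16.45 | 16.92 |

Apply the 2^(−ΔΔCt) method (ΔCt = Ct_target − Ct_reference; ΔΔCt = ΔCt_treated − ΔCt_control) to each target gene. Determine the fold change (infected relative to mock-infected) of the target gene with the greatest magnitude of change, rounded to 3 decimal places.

27.474

AT5G29478: ΔΔCt = (22.06−16.92) − (26.37−16.45) = 5.14 − 9.92 = -4.78; fold change = 2^4.78 = 27.474
AT2G56621: ΔΔCt = (28.12−16.92) − (31.84−16.45) = 11.20 − 15.39 = -4.19; fold change = 2^4.19 = 18.252
AT3G58194: ΔΔCt = (28.79−16.92) − (23.89−16.45) = 11.87 − 7.44 = 4.43; fold change = 2^-4.43 = 0.046
AT5G29478 has the largest |ΔΔCt| = 4.78.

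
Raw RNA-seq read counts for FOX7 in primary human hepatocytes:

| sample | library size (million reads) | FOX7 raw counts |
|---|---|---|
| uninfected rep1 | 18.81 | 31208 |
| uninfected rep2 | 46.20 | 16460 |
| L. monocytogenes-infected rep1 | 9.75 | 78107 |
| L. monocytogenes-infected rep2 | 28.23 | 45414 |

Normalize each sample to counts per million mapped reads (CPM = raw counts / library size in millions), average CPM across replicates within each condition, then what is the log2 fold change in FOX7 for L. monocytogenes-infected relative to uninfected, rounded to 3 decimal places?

CPM(uninfected rep1) = 31208 / 18.81 = 1659.1175
CPM(uninfected rep2) = 16460 / 46.20 = 356.2771
CPM(L. monocytogenes-infected rep1) = 78107 / 9.75 = 8010.9744
CPM(L. monocytogenes-infected rep2) = 45414 / 28.23 = 1608.7141
mean CPM(uninfected) = 1007.6973; mean CPM(L. monocytogenes-infected) = 4809.8442
Fold change = 4809.8442 / 1007.6973 = 4.77310
log2(4.77310) = 2.2549

2.255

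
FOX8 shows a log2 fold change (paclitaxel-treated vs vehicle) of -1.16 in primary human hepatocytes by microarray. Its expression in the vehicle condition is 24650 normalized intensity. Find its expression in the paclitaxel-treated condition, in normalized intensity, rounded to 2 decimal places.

Fold change = 2^(-1.16) = 0.4475
paclitaxel-treated expression = 24650 × 0.4475 = 11031.18

11031.18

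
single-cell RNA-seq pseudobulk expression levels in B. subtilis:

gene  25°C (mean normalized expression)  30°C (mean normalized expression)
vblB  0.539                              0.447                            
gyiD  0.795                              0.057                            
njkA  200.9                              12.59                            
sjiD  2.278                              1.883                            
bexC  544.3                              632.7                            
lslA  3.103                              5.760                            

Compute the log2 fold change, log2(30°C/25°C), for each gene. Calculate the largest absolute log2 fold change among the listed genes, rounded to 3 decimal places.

log2(0.447/0.539) = -0.270  (vblB)
log2(0.057/0.795) = -3.802  (gyiD)
log2(12.59/200.9) = -3.996  (njkA)
log2(1.883/2.278) = -0.275  (sjiD)
log2(632.7/544.3) = 0.217  (bexC)
log2(5.760/3.103) = 0.892  (lslA)
The largest magnitude belongs to njkA.

3.996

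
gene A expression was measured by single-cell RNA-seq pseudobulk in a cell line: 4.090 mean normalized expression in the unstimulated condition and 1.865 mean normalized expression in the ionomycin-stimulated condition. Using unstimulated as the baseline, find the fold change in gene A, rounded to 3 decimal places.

Fold change = 1.865 / 4.090 = 0.4560
gene A is downregulated.

0.456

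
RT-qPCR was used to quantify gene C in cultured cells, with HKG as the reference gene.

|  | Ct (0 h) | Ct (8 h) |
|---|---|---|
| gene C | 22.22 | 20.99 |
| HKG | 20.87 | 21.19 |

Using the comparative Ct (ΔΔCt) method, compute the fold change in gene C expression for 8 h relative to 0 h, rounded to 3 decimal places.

2.928

ΔCt(0 h) = 22.220 − 20.870 = 1.350
ΔCt(8 h) = 20.990 − 21.190 = -0.200
ΔΔCt = -0.200 − 1.350 = -1.550
Fold change = 2^(−(-1.550)) = 2^1.550 = 2.9282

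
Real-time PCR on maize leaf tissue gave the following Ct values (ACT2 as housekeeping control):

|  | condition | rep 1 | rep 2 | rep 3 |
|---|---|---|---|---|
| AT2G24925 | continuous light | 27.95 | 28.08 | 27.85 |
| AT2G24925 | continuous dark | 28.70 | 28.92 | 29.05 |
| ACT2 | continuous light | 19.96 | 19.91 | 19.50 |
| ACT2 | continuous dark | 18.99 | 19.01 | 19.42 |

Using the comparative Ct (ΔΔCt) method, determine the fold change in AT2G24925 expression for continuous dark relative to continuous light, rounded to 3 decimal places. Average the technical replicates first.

0.334

Mean Ct: AT2G24925 continuous light 27.960; AT2G24925 continuous dark 28.890; ACT2 continuous light 19.790; ACT2 continuous dark 19.140
ΔCt(continuous light) = 27.960 − 19.790 = 8.170
ΔCt(continuous dark) = 28.890 − 19.140 = 9.750
ΔΔCt = 9.750 − 8.170 = 1.580
Fold change = 2^(−1.580) = 0.3345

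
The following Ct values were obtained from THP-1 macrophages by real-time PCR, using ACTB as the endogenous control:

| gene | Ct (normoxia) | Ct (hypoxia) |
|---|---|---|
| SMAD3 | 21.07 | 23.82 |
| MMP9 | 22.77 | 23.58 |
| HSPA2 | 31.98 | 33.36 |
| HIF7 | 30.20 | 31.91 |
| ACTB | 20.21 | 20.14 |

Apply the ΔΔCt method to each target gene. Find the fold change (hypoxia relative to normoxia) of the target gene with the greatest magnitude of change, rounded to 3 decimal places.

0.142

SMAD3: ΔΔCt = (23.82−20.14) − (21.07−20.21) = 3.68 − 0.86 = 2.82; fold change = 2^-2.82 = 0.142
MMP9: ΔΔCt = (23.58−20.14) − (22.77−20.21) = 3.44 − 2.56 = 0.88; fold change = 2^-0.88 = 0.543
HSPA2: ΔΔCt = (33.36−20.14) − (31.98−20.21) = 13.22 − 11.77 = 1.45; fold change = 2^-1.45 = 0.366
HIF7: ΔΔCt = (31.91−20.14) − (30.20−20.21) = 11.77 − 9.99 = 1.78; fold change = 2^-1.78 = 0.291
SMAD3 has the largest |ΔΔCt| = 2.82.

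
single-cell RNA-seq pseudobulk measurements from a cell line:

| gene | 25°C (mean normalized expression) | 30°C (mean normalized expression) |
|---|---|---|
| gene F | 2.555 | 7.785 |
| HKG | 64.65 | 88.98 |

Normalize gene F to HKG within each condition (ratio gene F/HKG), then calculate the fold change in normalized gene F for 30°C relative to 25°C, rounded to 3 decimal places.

gene F/HKG (25°C) = 2.555 / 64.65 = 0.03952
gene F/HKG (30°C) = 7.785 / 88.98 = 0.087492
Fold change = 0.087492 / 0.03952 = 2.2138

2.214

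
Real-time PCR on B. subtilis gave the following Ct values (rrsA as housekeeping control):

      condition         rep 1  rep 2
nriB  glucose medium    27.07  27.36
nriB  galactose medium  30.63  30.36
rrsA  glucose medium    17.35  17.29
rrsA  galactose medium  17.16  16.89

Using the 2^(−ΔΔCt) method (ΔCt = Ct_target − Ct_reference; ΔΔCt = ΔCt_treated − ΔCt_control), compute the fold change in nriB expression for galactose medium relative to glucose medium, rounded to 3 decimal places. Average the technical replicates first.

Mean Ct: nriB glucose medium 27.215; nriB galactose medium 30.495; rrsA glucose medium 17.320; rrsA galactose medium 17.025
ΔCt(glucose medium) = 27.215 − 17.320 = 9.895
ΔCt(galactose medium) = 30.495 − 17.025 = 13.470
ΔΔCt = 13.470 − 9.895 = 3.575
Fold change = 2^(−3.575) = 0.0839

0.084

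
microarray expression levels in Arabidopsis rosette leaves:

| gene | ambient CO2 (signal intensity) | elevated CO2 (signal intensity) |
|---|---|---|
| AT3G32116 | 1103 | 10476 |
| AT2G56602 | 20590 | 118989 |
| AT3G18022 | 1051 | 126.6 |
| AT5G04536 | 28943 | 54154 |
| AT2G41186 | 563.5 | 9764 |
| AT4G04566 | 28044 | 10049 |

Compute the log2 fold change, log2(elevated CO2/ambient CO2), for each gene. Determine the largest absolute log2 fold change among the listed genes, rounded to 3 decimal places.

4.115

log2(10476/1103) = 3.248  (AT3G32116)
log2(118989/20590) = 2.531  (AT2G56602)
log2(126.6/1051) = -3.053  (AT3G18022)
log2(54154/28943) = 0.904  (AT5G04536)
log2(9764/563.5) = 4.115  (AT2G41186)
log2(10049/28044) = -1.481  (AT4G04566)
The largest magnitude belongs to AT2G41186.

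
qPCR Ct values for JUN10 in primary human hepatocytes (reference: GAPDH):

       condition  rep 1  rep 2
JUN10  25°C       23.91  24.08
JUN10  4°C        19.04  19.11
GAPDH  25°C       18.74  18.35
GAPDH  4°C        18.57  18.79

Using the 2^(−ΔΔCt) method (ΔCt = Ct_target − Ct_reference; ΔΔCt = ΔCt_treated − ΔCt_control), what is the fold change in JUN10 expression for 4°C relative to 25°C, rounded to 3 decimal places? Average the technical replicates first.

Mean Ct: JUN10 25°C 23.995; JUN10 4°C 19.075; GAPDH 25°C 18.545; GAPDH 4°C 18.680
ΔCt(25°C) = 23.995 − 18.545 = 5.450
ΔCt(4°C) = 19.075 − 18.680 = 0.395
ΔΔCt = 0.395 − 5.450 = -5.055
Fold change = 2^(−(-5.055)) = 2^5.055 = 33.2435

33.243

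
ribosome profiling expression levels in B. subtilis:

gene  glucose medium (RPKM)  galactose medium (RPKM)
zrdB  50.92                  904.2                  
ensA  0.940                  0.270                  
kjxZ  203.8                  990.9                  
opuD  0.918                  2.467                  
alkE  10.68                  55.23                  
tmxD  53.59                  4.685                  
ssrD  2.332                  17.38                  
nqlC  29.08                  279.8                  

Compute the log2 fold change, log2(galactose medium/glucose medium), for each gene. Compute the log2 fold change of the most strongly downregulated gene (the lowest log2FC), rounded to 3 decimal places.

-3.516

log2(904.2/50.92) = 4.150  (zrdB)
log2(0.270/0.940) = -1.800  (ensA)
log2(990.9/203.8) = 2.282  (kjxZ)
log2(2.467/0.918) = 1.426  (opuD)
log2(55.23/10.68) = 2.371  (alkE)
log2(4.685/53.59) = -3.516  (tmxD)
log2(17.38/2.332) = 2.898  (ssrD)
log2(279.8/29.08) = 3.266  (nqlC)
tmxD is most strongly downregulated.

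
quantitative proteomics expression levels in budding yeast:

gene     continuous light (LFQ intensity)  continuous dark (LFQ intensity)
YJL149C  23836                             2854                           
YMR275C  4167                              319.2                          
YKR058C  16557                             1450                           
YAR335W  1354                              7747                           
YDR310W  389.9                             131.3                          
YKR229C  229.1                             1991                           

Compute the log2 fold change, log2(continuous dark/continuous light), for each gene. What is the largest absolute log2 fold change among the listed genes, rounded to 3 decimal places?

log2(2854/23836) = -3.062  (YJL149C)
log2(319.2/4167) = -3.706  (YMR275C)
log2(1450/16557) = -3.513  (YKR058C)
log2(7747/1354) = 2.516  (YAR335W)
log2(131.3/389.9) = -1.570  (YDR310W)
log2(1991/229.1) = 3.119  (YKR229C)
The largest magnitude belongs to YMR275C.

3.706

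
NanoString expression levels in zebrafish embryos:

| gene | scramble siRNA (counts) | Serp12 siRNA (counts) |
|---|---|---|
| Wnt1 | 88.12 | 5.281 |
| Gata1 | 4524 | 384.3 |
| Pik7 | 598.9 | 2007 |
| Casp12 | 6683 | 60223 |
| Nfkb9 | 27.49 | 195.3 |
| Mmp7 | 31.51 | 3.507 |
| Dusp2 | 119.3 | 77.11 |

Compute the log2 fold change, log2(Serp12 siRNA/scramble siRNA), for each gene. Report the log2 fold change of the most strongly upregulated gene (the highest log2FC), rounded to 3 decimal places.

log2(5.281/88.12) = -4.061  (Wnt1)
log2(384.3/4524) = -3.557  (Gata1)
log2(2007/598.9) = 1.745  (Pik7)
log2(60223/6683) = 3.172  (Casp12)
log2(195.3/27.49) = 2.829  (Nfkb9)
log2(3.507/31.51) = -3.168  (Mmp7)
log2(77.11/119.3) = -0.630  (Dusp2)
Casp12 is most strongly upregulated.

3.172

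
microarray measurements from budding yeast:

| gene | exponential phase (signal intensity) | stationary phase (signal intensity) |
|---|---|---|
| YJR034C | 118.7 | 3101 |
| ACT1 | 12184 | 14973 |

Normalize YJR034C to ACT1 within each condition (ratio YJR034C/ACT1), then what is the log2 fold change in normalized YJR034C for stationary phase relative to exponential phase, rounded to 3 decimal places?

4.410

YJR034C/ACT1 (exponential phase) = 118.7 / 12184 = 0.0097423
YJR034C/ACT1 (stationary phase) = 3101 / 14973 = 0.20711
Fold change = 0.20711 / 0.0097423 = 21.2585
log2(21.2585) = 4.4100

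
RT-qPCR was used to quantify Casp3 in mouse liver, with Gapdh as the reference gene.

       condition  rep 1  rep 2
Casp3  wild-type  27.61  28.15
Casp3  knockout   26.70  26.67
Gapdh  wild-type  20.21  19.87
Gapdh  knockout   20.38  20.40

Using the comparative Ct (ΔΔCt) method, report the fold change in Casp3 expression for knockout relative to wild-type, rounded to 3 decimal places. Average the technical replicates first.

Mean Ct: Casp3 wild-type 27.880; Casp3 knockout 26.685; Gapdh wild-type 20.040; Gapdh knockout 20.390
ΔCt(wild-type) = 27.880 − 20.040 = 7.840
ΔCt(knockout) = 26.685 − 20.390 = 6.295
ΔΔCt = 6.295 − 7.840 = -1.545
Fold change = 2^(−(-1.545)) = 2^1.545 = 2.9180

2.918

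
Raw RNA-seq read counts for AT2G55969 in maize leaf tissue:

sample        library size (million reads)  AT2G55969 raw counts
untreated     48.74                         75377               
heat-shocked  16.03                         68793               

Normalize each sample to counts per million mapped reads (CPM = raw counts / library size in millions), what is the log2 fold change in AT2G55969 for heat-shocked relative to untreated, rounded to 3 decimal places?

CPM(untreated) = 75377 / 48.74 = 1546.5121
CPM(heat-shocked) = 68793 / 16.03 = 4291.5159
Fold change = 4291.5159 / 1546.5121 = 2.77496
log2(2.77496) = 1.4725

1.472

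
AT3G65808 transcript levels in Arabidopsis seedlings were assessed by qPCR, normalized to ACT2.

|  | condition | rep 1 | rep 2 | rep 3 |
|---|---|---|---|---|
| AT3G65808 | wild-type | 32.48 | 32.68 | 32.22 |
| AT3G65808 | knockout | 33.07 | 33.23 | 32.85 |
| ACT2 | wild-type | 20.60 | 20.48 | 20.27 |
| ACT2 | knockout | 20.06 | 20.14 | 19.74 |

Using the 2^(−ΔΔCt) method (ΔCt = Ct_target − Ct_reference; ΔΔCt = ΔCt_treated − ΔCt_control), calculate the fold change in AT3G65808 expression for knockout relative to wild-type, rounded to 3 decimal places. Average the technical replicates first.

Mean Ct: AT3G65808 wild-type 32.460; AT3G65808 knockout 33.050; ACT2 wild-type 20.450; ACT2 knockout 19.980
ΔCt(wild-type) = 32.460 − 20.450 = 12.010
ΔCt(knockout) = 33.050 − 19.980 = 13.070
ΔΔCt = 13.070 − 12.010 = 1.060
Fold change = 2^(−1.060) = 0.4796

0.480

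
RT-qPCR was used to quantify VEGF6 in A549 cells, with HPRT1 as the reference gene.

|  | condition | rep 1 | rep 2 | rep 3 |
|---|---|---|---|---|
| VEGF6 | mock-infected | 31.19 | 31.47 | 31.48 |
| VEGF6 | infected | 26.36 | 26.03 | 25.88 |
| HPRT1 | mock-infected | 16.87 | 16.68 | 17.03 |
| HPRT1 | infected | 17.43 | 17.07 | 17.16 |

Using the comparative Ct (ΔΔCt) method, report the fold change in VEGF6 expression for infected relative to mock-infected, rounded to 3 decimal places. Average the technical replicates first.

Mean Ct: VEGF6 mock-infected 31.380; VEGF6 infected 26.090; HPRT1 mock-infected 16.860; HPRT1 infected 17.220
ΔCt(mock-infected) = 31.380 − 16.860 = 14.520
ΔCt(infected) = 26.090 − 17.220 = 8.870
ΔΔCt = 8.870 − 14.520 = -5.650
Fold change = 2^(−(-5.650)) = 2^5.650 = 50.2134

50.213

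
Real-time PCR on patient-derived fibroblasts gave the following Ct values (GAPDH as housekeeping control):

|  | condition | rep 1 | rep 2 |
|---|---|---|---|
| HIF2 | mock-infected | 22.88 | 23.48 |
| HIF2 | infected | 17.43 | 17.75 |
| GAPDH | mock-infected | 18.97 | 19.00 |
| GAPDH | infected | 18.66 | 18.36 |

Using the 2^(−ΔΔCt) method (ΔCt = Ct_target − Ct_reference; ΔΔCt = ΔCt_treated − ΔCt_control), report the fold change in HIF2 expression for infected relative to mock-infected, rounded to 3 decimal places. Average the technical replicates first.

34.655

Mean Ct: HIF2 mock-infected 23.180; HIF2 infected 17.590; GAPDH mock-infected 18.985; GAPDH infected 18.510
ΔCt(mock-infected) = 23.180 − 18.985 = 4.195
ΔCt(infected) = 17.590 − 18.510 = -0.920
ΔΔCt = -0.920 − 4.195 = -5.115
Fold change = 2^(−(-5.115)) = 2^5.115 = 34.6552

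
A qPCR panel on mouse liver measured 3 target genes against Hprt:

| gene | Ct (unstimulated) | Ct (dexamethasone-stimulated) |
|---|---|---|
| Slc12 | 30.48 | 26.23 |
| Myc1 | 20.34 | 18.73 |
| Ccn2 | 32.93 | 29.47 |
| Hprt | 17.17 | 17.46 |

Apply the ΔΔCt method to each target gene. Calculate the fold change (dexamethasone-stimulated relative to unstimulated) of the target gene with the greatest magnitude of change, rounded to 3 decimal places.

Slc12: ΔΔCt = (26.23−17.46) − (30.48−17.17) = 8.77 − 13.31 = -4.54; fold change = 2^4.54 = 23.264
Myc1: ΔΔCt = (18.73−17.46) − (20.34−17.17) = 1.27 − 3.17 = -1.90; fold change = 2^1.90 = 3.732
Ccn2: ΔΔCt = (29.47−17.46) − (32.93−17.17) = 12.01 − 15.76 = -3.75; fold change = 2^3.75 = 13.454
Slc12 has the largest |ΔΔCt| = 4.54.

23.264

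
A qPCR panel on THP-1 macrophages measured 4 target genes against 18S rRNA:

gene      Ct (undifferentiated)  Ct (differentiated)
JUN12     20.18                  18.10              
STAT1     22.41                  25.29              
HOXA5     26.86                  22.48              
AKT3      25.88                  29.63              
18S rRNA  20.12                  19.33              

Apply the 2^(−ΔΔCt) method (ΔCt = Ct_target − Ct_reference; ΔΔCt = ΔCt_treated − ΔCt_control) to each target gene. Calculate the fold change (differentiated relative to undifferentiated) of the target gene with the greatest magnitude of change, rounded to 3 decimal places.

JUN12: ΔΔCt = (18.10−19.33) − (20.18−20.12) = -1.23 − 0.06 = -1.29; fold change = 2^1.29 = 2.445
STAT1: ΔΔCt = (25.29−19.33) − (22.41−20.12) = 5.96 − 2.29 = 3.67; fold change = 2^-3.67 = 0.079
HOXA5: ΔΔCt = (22.48−19.33) − (26.86−20.12) = 3.15 − 6.74 = -3.59; fold change = 2^3.59 = 12.042
AKT3: ΔΔCt = (29.63−19.33) − (25.88−20.12) = 10.30 − 5.76 = 4.54; fold change = 2^-4.54 = 0.043
AKT3 has the largest |ΔΔCt| = 4.54.

0.043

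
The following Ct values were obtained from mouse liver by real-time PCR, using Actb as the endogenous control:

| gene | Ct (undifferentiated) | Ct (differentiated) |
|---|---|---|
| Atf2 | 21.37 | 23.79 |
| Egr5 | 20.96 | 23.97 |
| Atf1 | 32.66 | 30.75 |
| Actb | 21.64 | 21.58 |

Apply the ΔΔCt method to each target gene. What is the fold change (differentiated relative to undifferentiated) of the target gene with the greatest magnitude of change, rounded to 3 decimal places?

Atf2: ΔΔCt = (23.79−21.58) − (21.37−21.64) = 2.21 − (-0.27) = 2.48; fold change = 2^-2.48 = 0.179
Egr5: ΔΔCt = (23.97−21.58) − (20.96−21.64) = 2.39 − (-0.68) = 3.07; fold change = 2^-3.07 = 0.119
Atf1: ΔΔCt = (30.75−21.58) − (32.66−21.64) = 9.17 − 11.02 = -1.85; fold change = 2^1.85 = 3.605
Egr5 has the largest |ΔΔCt| = 3.07.

0.119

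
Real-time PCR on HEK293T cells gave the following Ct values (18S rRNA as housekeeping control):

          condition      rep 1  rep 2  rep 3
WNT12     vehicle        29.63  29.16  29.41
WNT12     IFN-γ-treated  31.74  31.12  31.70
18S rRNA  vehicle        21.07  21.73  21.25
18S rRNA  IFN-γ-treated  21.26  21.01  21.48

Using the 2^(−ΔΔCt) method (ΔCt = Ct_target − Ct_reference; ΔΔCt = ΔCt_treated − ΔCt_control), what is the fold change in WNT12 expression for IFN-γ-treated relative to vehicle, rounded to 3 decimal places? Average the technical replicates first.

0.215

Mean Ct: WNT12 vehicle 29.400; WNT12 IFN-γ-treated 31.520; 18S rRNA vehicle 21.350; 18S rRNA IFN-γ-treated 21.250
ΔCt(vehicle) = 29.400 − 21.350 = 8.050
ΔCt(IFN-γ-treated) = 31.520 − 21.250 = 10.270
ΔΔCt = 10.270 − 8.050 = 2.220
Fold change = 2^(−2.220) = 0.2146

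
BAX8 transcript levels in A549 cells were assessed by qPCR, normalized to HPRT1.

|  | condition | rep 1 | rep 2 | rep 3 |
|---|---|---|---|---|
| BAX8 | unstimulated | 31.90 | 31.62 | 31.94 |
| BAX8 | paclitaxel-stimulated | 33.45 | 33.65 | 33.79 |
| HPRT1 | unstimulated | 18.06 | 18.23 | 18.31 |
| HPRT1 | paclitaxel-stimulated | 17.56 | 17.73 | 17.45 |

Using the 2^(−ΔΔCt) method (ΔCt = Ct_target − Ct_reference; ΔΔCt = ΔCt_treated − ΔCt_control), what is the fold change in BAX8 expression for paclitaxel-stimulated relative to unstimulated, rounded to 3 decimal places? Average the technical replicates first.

0.186

Mean Ct: BAX8 unstimulated 31.820; BAX8 paclitaxel-stimulated 33.630; HPRT1 unstimulated 18.200; HPRT1 paclitaxel-stimulated 17.580
ΔCt(unstimulated) = 31.820 − 18.200 = 13.620
ΔCt(paclitaxel-stimulated) = 33.630 − 17.580 = 16.050
ΔΔCt = 16.050 − 13.620 = 2.430
Fold change = 2^(−2.430) = 0.1856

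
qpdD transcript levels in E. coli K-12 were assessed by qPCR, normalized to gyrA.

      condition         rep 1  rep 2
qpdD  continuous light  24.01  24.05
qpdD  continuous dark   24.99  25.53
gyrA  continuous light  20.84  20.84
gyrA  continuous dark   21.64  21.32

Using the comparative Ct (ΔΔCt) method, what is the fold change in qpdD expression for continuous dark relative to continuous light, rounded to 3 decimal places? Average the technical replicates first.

Mean Ct: qpdD continuous light 24.030; qpdD continuous dark 25.260; gyrA continuous light 20.840; gyrA continuous dark 21.480
ΔCt(continuous light) = 24.030 − 20.840 = 3.190
ΔCt(continuous dark) = 25.260 − 21.480 = 3.780
ΔΔCt = 3.780 − 3.190 = 0.590
Fold change = 2^(−0.590) = 0.6643

0.664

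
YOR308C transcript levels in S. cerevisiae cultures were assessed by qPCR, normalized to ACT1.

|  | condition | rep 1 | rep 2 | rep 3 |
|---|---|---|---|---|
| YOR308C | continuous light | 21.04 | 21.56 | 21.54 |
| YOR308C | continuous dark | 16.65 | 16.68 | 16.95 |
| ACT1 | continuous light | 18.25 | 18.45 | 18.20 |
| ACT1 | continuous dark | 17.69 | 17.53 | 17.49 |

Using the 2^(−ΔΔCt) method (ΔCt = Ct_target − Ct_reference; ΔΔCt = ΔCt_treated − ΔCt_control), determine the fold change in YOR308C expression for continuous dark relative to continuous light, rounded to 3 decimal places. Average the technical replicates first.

Mean Ct: YOR308C continuous light 21.380; YOR308C continuous dark 16.760; ACT1 continuous light 18.300; ACT1 continuous dark 17.570
ΔCt(continuous light) = 21.380 − 18.300 = 3.080
ΔCt(continuous dark) = 16.760 − 17.570 = -0.810
ΔΔCt = -0.810 − 3.080 = -3.890
Fold change = 2^(−(-3.890)) = 2^3.890 = 14.8254

14.825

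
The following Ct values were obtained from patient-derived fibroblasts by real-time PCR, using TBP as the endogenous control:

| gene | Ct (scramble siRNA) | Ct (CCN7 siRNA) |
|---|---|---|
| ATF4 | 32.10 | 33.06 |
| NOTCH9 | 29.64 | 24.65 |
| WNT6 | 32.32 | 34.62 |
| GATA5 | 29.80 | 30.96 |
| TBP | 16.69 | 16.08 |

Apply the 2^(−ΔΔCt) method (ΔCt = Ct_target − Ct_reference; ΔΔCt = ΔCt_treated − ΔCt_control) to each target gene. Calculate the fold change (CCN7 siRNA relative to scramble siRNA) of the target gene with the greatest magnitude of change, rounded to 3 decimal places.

20.821

ATF4: ΔΔCt = (33.06−16.08) − (32.10−16.69) = 16.98 − 15.41 = 1.57; fold change = 2^-1.57 = 0.337
NOTCH9: ΔΔCt = (24.65−16.08) − (29.64−16.69) = 8.57 − 12.95 = -4.38; fold change = 2^4.38 = 20.821
WNT6: ΔΔCt = (34.62−16.08) − (32.32−16.69) = 18.54 − 15.63 = 2.91; fold change = 2^-2.91 = 0.133
GATA5: ΔΔCt = (30.96−16.08) − (29.80−16.69) = 14.88 − 13.11 = 1.77; fold change = 2^-1.77 = 0.293
NOTCH9 has the largest |ΔΔCt| = 4.38.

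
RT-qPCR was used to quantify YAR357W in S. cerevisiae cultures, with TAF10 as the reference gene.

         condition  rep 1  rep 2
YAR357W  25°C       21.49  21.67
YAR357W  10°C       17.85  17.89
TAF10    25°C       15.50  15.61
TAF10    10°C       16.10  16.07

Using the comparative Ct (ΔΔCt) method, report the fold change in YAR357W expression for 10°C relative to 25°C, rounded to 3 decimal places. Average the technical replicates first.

18.896

Mean Ct: YAR357W 25°C 21.580; YAR357W 10°C 17.870; TAF10 25°C 15.555; TAF10 10°C 16.085
ΔCt(25°C) = 21.580 − 15.555 = 6.025
ΔCt(10°C) = 17.870 − 16.085 = 1.785
ΔΔCt = 1.785 − 6.025 = -4.240
Fold change = 2^(−(-4.240)) = 2^4.240 = 18.8959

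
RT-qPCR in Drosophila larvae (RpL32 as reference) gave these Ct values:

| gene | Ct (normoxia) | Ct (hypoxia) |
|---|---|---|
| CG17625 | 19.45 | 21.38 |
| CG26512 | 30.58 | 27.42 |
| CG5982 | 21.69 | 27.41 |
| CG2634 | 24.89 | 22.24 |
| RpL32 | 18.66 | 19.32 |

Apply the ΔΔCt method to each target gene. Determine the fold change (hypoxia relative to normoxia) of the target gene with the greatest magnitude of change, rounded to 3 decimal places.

0.030

CG17625: ΔΔCt = (21.38−19.32) − (19.45−18.66) = 2.06 − 0.79 = 1.27; fold change = 2^-1.27 = 0.415
CG26512: ΔΔCt = (27.42−19.32) − (30.58−18.66) = 8.10 − 11.92 = -3.82; fold change = 2^3.82 = 14.123
CG5982: ΔΔCt = (27.41−19.32) − (21.69−18.66) = 8.09 − 3.03 = 5.06; fold change = 2^-5.06 = 0.030
CG2634: ΔΔCt = (22.24−19.32) − (24.89−18.66) = 2.92 − 6.23 = -3.31; fold change = 2^3.31 = 9.918
CG5982 has the largest |ΔΔCt| = 5.06.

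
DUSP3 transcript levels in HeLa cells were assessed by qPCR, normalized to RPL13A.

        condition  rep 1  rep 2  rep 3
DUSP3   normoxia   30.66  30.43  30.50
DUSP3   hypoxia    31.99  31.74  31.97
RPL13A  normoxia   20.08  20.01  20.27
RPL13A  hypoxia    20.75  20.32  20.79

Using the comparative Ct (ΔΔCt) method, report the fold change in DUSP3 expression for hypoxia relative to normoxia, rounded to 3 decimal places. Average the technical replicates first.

0.547

Mean Ct: DUSP3 normoxia 30.530; DUSP3 hypoxia 31.900; RPL13A normoxia 20.120; RPL13A hypoxia 20.620
ΔCt(normoxia) = 30.530 − 20.120 = 10.410
ΔCt(hypoxia) = 31.900 − 20.620 = 11.280
ΔΔCt = 11.280 − 10.410 = 0.870
Fold change = 2^(−0.870) = 0.5471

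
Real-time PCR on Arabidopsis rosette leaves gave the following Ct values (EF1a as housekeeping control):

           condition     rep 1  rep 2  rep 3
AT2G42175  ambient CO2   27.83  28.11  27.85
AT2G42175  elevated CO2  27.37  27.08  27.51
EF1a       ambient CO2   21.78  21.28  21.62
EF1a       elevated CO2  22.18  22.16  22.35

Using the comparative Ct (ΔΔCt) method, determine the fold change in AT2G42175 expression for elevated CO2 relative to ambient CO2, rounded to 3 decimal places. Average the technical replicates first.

Mean Ct: AT2G42175 ambient CO2 27.930; AT2G42175 elevated CO2 27.320; EF1a ambient CO2 21.560; EF1a elevated CO2 22.230
ΔCt(ambient CO2) = 27.930 − 21.560 = 6.370
ΔCt(elevated CO2) = 27.320 − 22.230 = 5.090
ΔΔCt = 5.090 − 6.370 = -1.280
Fold change = 2^(−(-1.280)) = 2^1.280 = 2.4284

2.428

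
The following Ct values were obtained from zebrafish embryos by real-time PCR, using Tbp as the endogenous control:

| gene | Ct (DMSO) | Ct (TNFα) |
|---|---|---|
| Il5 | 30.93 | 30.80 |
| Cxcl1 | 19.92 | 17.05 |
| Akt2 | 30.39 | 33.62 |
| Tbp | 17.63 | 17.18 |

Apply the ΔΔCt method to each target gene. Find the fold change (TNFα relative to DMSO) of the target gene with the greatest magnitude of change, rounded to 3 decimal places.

Il5: ΔΔCt = (30.80−17.18) − (30.93−17.63) = 13.62 − 13.30 = 0.32; fold change = 2^-0.32 = 0.801
Cxcl1: ΔΔCt = (17.05−17.18) − (19.92−17.63) = -0.13 − 2.29 = -2.42; fold change = 2^2.42 = 5.352
Akt2: ΔΔCt = (33.62−17.18) − (30.39−17.63) = 16.44 − 12.76 = 3.68; fold change = 2^-3.68 = 0.078
Akt2 has the largest |ΔΔCt| = 3.68.

0.078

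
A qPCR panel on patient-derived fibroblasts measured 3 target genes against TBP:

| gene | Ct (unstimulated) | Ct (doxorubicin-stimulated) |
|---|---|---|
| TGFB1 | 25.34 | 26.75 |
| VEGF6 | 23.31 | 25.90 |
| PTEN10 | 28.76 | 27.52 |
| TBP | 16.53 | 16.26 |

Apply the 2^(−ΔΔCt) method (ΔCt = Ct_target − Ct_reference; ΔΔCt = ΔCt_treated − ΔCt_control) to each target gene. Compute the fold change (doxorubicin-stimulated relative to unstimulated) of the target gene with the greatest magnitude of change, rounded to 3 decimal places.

0.138

TGFB1: ΔΔCt = (26.75−16.26) − (25.34−16.53) = 10.49 − 8.81 = 1.68; fold change = 2^-1.68 = 0.312
VEGF6: ΔΔCt = (25.90−16.26) − (23.31−16.53) = 9.64 − 6.78 = 2.86; fold change = 2^-2.86 = 0.138
PTEN10: ΔΔCt = (27.52−16.26) − (28.76−16.53) = 11.26 − 12.23 = -0.97; fold change = 2^0.97 = 1.959
VEGF6 has the largest |ΔΔCt| = 2.86.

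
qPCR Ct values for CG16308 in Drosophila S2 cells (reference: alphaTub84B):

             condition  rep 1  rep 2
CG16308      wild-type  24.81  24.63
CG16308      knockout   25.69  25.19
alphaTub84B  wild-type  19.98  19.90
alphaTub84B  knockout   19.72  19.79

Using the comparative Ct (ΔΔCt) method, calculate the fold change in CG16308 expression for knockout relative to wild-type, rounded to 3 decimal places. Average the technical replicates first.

0.534

Mean Ct: CG16308 wild-type 24.720; CG16308 knockout 25.440; alphaTub84B wild-type 19.940; alphaTub84B knockout 19.755
ΔCt(wild-type) = 24.720 − 19.940 = 4.780
ΔCt(knockout) = 25.440 − 19.755 = 5.685
ΔΔCt = 5.685 − 4.780 = 0.905
Fold change = 2^(−0.905) = 0.5340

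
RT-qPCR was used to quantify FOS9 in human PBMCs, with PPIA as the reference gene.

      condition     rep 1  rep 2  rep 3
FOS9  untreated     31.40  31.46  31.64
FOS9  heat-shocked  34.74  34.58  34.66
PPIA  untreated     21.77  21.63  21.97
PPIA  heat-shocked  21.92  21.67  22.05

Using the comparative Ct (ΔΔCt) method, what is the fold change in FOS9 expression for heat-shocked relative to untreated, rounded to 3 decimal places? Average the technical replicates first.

Mean Ct: FOS9 untreated 31.500; FOS9 heat-shocked 34.660; PPIA untreated 21.790; PPIA heat-shocked 21.880
ΔCt(untreated) = 31.500 − 21.790 = 9.710
ΔCt(heat-shocked) = 34.660 − 21.880 = 12.780
ΔΔCt = 12.780 − 9.710 = 3.070
Fold change = 2^(−3.070) = 0.1191

0.119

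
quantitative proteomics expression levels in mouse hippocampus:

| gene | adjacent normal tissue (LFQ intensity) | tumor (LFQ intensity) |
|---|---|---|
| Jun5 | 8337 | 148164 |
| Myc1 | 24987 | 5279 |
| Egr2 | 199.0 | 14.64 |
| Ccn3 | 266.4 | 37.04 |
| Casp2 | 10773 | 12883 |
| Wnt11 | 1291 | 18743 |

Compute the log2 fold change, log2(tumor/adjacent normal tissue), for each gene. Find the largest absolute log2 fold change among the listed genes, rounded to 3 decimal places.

log2(148164/8337) = 4.152  (Jun5)
log2(5279/24987) = -2.243  (Myc1)
log2(14.64/199.0) = -3.765  (Egr2)
log2(37.04/266.4) = -2.846  (Ccn3)
log2(12883/10773) = 0.258  (Casp2)
log2(18743/1291) = 3.860  (Wnt11)
The largest magnitude belongs to Jun5.

4.152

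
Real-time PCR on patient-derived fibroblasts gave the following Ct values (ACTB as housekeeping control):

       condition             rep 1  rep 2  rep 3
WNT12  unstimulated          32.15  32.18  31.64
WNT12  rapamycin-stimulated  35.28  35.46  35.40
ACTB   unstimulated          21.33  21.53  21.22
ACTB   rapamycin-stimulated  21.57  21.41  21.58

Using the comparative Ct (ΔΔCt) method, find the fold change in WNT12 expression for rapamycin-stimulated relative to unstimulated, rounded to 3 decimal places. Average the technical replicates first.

Mean Ct: WNT12 unstimulated 31.990; WNT12 rapamycin-stimulated 35.380; ACTB unstimulated 21.360; ACTB rapamycin-stimulated 21.520
ΔCt(unstimulated) = 31.990 − 21.360 = 10.630
ΔCt(rapamycin-stimulated) = 35.380 − 21.520 = 13.860
ΔΔCt = 13.860 − 10.630 = 3.230
Fold change = 2^(−3.230) = 0.1066

0.107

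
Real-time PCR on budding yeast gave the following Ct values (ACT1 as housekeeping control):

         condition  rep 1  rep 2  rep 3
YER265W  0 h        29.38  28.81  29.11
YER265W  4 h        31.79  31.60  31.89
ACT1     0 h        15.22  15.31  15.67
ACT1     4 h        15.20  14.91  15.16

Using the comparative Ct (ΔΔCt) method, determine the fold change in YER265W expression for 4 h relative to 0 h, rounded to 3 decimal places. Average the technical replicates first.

Mean Ct: YER265W 0 h 29.100; YER265W 4 h 31.760; ACT1 0 h 15.400; ACT1 4 h 15.090
ΔCt(0 h) = 29.100 − 15.400 = 13.700
ΔCt(4 h) = 31.760 − 15.090 = 16.670
ΔΔCt = 16.670 − 13.700 = 2.970
Fold change = 2^(−2.970) = 0.1276

0.128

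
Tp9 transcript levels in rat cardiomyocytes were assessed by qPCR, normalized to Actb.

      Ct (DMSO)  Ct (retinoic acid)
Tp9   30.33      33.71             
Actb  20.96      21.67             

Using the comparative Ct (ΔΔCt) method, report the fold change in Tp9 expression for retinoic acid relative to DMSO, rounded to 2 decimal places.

ΔCt(DMSO) = 30.330 − 20.960 = 9.370
ΔCt(retinoic acid) = 33.710 − 21.670 = 12.040
ΔΔCt = 12.040 − 9.370 = 2.670
Fold change = 2^(−2.670) = 0.157

0.16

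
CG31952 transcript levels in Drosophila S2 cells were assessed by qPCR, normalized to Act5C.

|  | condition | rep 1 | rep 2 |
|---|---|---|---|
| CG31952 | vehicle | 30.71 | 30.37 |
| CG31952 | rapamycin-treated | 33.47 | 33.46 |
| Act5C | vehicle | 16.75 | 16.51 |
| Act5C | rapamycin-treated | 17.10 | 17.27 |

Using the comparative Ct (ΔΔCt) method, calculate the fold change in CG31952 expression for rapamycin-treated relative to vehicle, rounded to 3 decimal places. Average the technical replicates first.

Mean Ct: CG31952 vehicle 30.540; CG31952 rapamycin-treated 33.465; Act5C vehicle 16.630; Act5C rapamycin-treated 17.185
ΔCt(vehicle) = 30.540 − 16.630 = 13.910
ΔCt(rapamycin-treated) = 33.465 − 17.185 = 16.280
ΔΔCt = 16.280 − 13.910 = 2.370
Fold change = 2^(−2.370) = 0.1934

0.193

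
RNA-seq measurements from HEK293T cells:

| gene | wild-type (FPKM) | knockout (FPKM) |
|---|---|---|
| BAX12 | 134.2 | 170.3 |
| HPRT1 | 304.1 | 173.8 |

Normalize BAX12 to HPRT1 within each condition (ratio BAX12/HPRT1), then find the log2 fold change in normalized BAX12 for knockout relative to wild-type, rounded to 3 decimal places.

BAX12/HPRT1 (wild-type) = 134.2 / 304.1 = 0.4413
BAX12/HPRT1 (knockout) = 170.3 / 173.8 = 0.97986
Fold change = 0.97986 / 0.4413 = 2.2204
log2(2.2204) = 1.1508

1.151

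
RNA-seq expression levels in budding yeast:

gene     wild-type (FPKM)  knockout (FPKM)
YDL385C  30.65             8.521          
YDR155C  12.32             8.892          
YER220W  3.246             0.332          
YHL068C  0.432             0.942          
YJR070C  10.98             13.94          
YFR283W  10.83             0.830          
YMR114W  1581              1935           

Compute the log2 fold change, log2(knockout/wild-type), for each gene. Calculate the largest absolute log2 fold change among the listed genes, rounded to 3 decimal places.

3.706

log2(8.521/30.65) = -1.847  (YDL385C)
log2(8.892/12.32) = -0.470  (YDR155C)
log2(0.332/3.246) = -3.289  (YER220W)
log2(0.942/0.432) = 1.125  (YHL068C)
log2(13.94/10.98) = 0.344  (YJR070C)
log2(0.830/10.83) = -3.706  (YFR283W)
log2(1935/1581) = 0.291  (YMR114W)
The largest magnitude belongs to YFR283W.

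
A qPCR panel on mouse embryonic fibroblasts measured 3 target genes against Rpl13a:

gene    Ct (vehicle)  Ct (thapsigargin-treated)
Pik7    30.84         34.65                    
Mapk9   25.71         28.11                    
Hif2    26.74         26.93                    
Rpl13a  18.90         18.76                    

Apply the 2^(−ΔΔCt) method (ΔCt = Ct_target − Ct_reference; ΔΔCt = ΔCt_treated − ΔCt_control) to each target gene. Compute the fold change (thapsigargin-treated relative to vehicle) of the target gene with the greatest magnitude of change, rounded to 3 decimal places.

Pik7: ΔΔCt = (34.65−18.76) − (30.84−18.90) = 15.89 − 11.94 = 3.95; fold change = 2^-3.95 = 0.065
Mapk9: ΔΔCt = (28.11−18.76) − (25.71−18.90) = 9.35 − 6.81 = 2.54; fold change = 2^-2.54 = 0.172
Hif2: ΔΔCt = (26.93−18.76) − (26.74−18.90) = 8.17 − 7.84 = 0.33; fold change = 2^-0.33 = 0.796
Pik7 has the largest |ΔΔCt| = 3.95.

0.065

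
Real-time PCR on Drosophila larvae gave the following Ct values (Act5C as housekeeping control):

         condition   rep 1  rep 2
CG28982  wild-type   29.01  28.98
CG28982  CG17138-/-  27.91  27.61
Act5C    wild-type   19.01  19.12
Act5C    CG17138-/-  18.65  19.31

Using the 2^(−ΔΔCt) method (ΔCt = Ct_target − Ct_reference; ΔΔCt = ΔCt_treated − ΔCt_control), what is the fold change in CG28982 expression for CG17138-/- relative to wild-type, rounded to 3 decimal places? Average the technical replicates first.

Mean Ct: CG28982 wild-type 28.995; CG28982 CG17138-/- 27.760; Act5C wild-type 19.065; Act5C CG17138-/- 18.980
ΔCt(wild-type) = 28.995 − 19.065 = 9.930
ΔCt(CG17138-/-) = 27.760 − 18.980 = 8.780
ΔΔCt = 8.780 − 9.930 = -1.150
Fold change = 2^(−(-1.150)) = 2^1.150 = 2.2191

2.219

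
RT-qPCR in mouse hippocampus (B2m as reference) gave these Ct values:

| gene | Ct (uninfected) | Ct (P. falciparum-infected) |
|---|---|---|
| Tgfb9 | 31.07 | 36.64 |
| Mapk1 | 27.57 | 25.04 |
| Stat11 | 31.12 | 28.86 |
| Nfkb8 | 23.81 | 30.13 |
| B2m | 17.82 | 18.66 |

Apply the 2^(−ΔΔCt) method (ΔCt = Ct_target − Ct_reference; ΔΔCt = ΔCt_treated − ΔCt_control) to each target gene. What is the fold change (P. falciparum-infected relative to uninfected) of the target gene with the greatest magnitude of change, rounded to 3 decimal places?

Tgfb9: ΔΔCt = (36.64−18.66) − (31.07−17.82) = 17.98 − 13.25 = 4.73; fold change = 2^-4.73 = 0.038
Mapk1: ΔΔCt = (25.04−18.66) − (27.57−17.82) = 6.38 − 9.75 = -3.37; fold change = 2^3.37 = 10.339
Stat11: ΔΔCt = (28.86−18.66) − (31.12−17.82) = 10.20 − 13.30 = -3.10; fold change = 2^3.10 = 8.574
Nfkb8: ΔΔCt = (30.13−18.66) − (23.81−17.82) = 11.47 − 5.99 = 5.48; fold change = 2^-5.48 = 0.022
Nfkb8 has the largest |ΔΔCt| = 5.48.

0.022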